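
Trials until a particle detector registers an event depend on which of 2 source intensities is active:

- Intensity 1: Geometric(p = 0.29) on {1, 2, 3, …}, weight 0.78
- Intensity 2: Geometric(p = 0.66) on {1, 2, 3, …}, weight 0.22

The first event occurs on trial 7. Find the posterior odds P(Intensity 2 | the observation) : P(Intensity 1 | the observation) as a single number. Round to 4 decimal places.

The posterior odds equal the prior odds times the likelihood ratio: (π_i/π_j)·(f_i(x)/f_j(x)).
Evaluate each component's likelihood at the observed value:
  p_1 = 0.29·(1−0.29)^6 = 0.29·0.1281 = 0.0371491
  p_2 = 0.66·(1−0.66)^6 = 0.66·0.0015448 = 0.00101957
0.000224306 / 0.0289763 ≈ 0.0077

0.0077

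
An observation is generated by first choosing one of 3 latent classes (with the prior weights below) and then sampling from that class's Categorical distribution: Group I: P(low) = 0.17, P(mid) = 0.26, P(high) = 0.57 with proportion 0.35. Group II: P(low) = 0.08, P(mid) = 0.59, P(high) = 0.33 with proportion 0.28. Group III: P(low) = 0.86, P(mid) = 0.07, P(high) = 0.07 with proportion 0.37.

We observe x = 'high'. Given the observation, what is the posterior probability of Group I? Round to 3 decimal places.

0.628

P(component k | x) = w_k·f_k(x) / marginal(x), where marginal(x) = Σ_j w_j·f_j(x).
Component likelihoods at x = 'high':
  L_I = 0.57
  L_II = 0.33
  L_III = 0.07
Unnormalised posteriors:
  w_I·L_I = 0.35 × 0.57 = 0.1995
  w_II·L_II = 0.28 × 0.33 = 0.0924
  w_III·L_III = 0.37 × 0.07 = 0.0259
Evidence: 0.1995 + 0.0924 + 0.0259 = 0.3178
Responsibility of Group I: 0.1995 / 0.3178 ≈ 0.628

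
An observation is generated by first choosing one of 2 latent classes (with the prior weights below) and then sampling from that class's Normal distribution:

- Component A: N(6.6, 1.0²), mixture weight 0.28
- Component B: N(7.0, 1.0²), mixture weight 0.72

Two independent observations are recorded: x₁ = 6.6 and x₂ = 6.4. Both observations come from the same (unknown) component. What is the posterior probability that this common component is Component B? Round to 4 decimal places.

Apply Bayes' rule: the posterior for each component is proportional to its prior times its likelihood at x.
Since both observations come from the same component, the likelihood for component k is f_k(x₁)·f_k(x₂).
  p_A = [0.398942] × [0.391043] = 0.156003
  p_B = [0.36827] × [0.333225] = 0.122717
Unnormalised posteriors:
  π_A·p_A = 0.28 × 0.156003 = 0.043681
  π_B·p_B = 0.72 × 0.122717 = 0.088356
Marginal: 0.043681 + 0.088356 = 0.132037
P(Component B | x) ≈ 0.6692

0.6692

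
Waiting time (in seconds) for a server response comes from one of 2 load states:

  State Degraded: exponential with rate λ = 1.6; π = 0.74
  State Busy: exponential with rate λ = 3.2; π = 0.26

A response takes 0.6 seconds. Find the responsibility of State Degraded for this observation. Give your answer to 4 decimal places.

By Bayes' theorem, P(k | x) = π_k f_k(x) / Σ_j π_j f_j(x).
Exponential densities:
  L_Degraded = 0.612629
  L_Busy = 0.469142
Prior × likelihood for each component:
  π_Degraded·L_Degraded = 0.74 × 0.612629 = 0.453345
  π_Busy·L_Busy = 0.26 × 0.469142 = 0.121977
Normaliser: 0.453345 + 0.121977 = 0.575322
So the posterior for State Degraded is 0.453345 / 0.575322 ≈ 0.7880.

0.7880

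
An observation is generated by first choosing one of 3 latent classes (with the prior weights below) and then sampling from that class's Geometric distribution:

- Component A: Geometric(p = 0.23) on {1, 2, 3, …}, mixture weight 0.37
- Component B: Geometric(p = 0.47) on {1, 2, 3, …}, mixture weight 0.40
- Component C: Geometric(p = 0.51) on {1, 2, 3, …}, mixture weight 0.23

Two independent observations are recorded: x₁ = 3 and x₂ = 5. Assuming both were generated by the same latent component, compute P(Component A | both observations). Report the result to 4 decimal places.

0.5942

Apply Bayes' rule: the posterior for each component is proportional to its prior times its likelihood at x.
Since both observations come from the same component, the likelihood for component k is f_k(x₁)·f_k(x₂).
  f_A = [0.136367] × [0.080852] = 0.0110255
  f_B = [0.132023] × [0.0370853] = 0.00489611
  f_C = [0.122451] × [0.0294005] = 0.00360012
Prior × likelihood for each component:
  π_A·f_A = 0.37 × 0.0110255 = 0.00407945
  π_B·f_B = 0.40 × 0.00489611 = 0.00195844
  π_C·f_C = 0.23 × 0.00360012 = 0.000828027
Evidence: 0.00407945 + 0.00195844 + 0.000828027 = 0.00686592
So the posterior for Component A is 0.00407945 / 0.00686592 ≈ 0.5942.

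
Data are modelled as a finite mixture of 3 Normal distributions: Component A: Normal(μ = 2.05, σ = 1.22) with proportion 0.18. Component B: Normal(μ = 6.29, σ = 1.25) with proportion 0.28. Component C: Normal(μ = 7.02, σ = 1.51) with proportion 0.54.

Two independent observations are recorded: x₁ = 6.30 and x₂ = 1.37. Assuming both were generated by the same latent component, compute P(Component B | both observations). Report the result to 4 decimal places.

0.1519

By Bayes' theorem, P(k | x) = π_k f_k(x) / Σ_j π_j f_j(x).
Since both observations come from the same component, the likelihood for component k is f_k(x₁)·f_k(x₂).
  f_A = [(1/(1.22·√(2π)))·exp(−(6.30−2.05)²/(2·1.22²)) = 0.327002·exp(-6.06776) = 0.000757455] × [0.279956] = 0.000212054
  f_B = [(1/(1.25·√(2π)))·exp(−(6.30−6.29)²/(2·1.25²)) = 0.319154·exp(-0.00003) = 0.319144] × [0.000138017] = 4.40474e-05
  f_C = [(1/(1.51·√(2π)))·exp(−(6.30−7.02)²/(2·1.51²)) = 0.264200·exp(-0.11368) = 0.23581] × [0.000240861] = 5.67976e-05
Multiply by the mixture weights:
  π_A·f_A = 0.18 × 0.000212054 = 3.81697e-05
  π_B·f_B = 0.28 × 4.40474e-05 = 1.23333e-05
  π_C·f_C = 0.54 × 5.67976e-05 = 3.06707e-05
Marginal: 3.81697e-05 + 1.23333e-05 + 3.06707e-05 = 8.11736e-05
Responsibility of Component B: 1.23333e-05 / 8.11736e-05 ≈ 0.1519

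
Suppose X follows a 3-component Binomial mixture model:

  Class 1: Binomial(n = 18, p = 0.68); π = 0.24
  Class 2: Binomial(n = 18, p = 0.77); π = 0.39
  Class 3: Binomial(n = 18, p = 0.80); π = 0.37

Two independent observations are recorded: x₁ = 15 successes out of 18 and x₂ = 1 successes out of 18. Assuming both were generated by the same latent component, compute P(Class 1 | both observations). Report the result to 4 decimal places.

P(component k | x) = π_k·f_k(x) / marginal(x), where marginal(x) = Σ_j π_j·f_j(x).
Since both observations come from the same component, the likelihood for component k is f_k(x₁)·f_k(x₂).
  p_1 = [0.0821814] × [4.73512e-08] = 3.89139e-09
  p_2 = [0.196895] × [1.95495e-10] = 3.8492e-11
  p_3 = [0.229684] × [1.88744e-11] = 4.33513e-12
Weight by the priors:
  π_1·p_1 = 0.24 × 3.89139e-09 = 9.33934e-10
  π_2·p_2 = 0.39 × 3.8492e-11 = 1.50119e-11
  π_3·p_3 = 0.37 × 4.33513e-12 = 1.604e-12
Normaliser: 9.33934e-10 + 1.50119e-11 + 1.604e-12 = 9.5055e-10
P(Class 1 | x₁, x₂) = 9.33934e-10 / 9.5055e-10 ≈ 0.9825

0.9825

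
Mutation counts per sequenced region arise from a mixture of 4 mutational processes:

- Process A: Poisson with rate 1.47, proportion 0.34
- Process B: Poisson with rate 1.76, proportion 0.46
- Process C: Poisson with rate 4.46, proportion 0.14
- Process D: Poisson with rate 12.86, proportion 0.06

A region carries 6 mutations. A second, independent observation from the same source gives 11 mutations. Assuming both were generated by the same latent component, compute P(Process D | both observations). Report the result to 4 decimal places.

Posterior ∝ prior × likelihood, so P(k | x) ∝ π_k f_k(x); normalise over all components.
Since both observations come from the same component, the likelihood for component k is f_k(x₁)·f_k(x₂).
  f_A = [0.00322225] × [3.98953e-07] = 1.28553e-09
  f_B = [0.00710207] × [2.16334e-06] = 1.53642e-08
  f_C = [0.126393] × [0.00402323] = 0.000508508
  f_D = [0.0163338] × [0.103626] = 0.0016926
Multiply by the mixture weights:
  π_A·f_A = 0.34 × 1.28553e-09 = 4.37079e-10
  π_B·f_B = 0.46 × 1.53642e-08 = 7.06754e-09
  π_C·f_C = 0.14 × 0.000508508 = 7.11911e-05
  π_D·f_D = 0.06 × 0.0016926 = 0.000101556
Denominator: 4.37079e-10 + 7.06754e-09 + 7.11911e-05 + 0.000101556 = 0.000172755
P(Process D | x₁,x₂) ≈ 0.5879

0.5879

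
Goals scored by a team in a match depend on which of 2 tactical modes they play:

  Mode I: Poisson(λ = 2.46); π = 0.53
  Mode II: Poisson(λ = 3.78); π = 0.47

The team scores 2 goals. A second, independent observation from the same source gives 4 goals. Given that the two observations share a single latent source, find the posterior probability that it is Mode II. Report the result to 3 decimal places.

P(component k | x) = P(Z=k)·f_k(x) / marginal(x), where marginal(x) = Σ_j P(Z=j)·f_j(x).
Since both observations come from the same component, the likelihood for component k is f_k(x₁)·f_k(x₂).
  L_I = [e^(−2.46)·2.46^2/2! = 0.258509] × [0.130366] = 0.0337008
  L_II = [e^(−3.78)·3.78^2/2! = 0.16305] × [0.194143] = 0.0316551
Unnormalised posteriors:
  P(Z=I)·L_I = 0.53 × 0.0337008 = 0.0178614
  P(Z=II)·L_II = 0.47 × 0.0316551 = 0.0148779
Evidence: 0.0178614 + 0.0148779 = 0.0327393
Responsibility of Mode II: 0.0148779 / 0.0327393 ≈ 0.454

0.454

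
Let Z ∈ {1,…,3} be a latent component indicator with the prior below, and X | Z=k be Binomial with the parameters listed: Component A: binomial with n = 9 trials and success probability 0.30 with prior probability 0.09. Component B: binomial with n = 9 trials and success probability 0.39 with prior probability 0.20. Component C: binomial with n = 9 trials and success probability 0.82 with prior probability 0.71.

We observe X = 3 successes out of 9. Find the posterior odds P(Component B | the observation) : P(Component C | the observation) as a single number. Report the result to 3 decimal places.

45.906

Since P(k|x) ∝ w_k f_k(x), the posterior odds are w_i f_i(x) / (w_j f_j(x)).
Evaluate each component's likelihood at the observed value:
  p_A = C(9,3)·0.30^3·0.70^6 = 84·0.027·0.117649 = 0.266828
  p_B = C(9,3)·0.39^3·0.61^6 = 84·0.059319·0.0515204 = 0.256716
  p_C = C(9,3)·0.82^3·0.18^6 = 84·0.551368·3.40122e-05 = 0.00157527
0.0513431 / 0.00111844 ≈ 45.906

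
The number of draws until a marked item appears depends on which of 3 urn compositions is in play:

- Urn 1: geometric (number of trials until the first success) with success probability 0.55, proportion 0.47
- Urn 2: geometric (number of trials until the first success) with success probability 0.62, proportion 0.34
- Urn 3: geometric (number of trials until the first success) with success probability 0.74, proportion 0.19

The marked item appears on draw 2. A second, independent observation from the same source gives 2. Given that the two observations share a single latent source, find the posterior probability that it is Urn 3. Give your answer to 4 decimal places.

P(component k | x) = π_k·f_k(x) / marginal(x), where marginal(x) = Σ_j π_j·f_j(x).
Since both observations come from the same component, the likelihood for component k is f_k(x₁)·f_k(x₂).
  p_1 = [0.55·(1−0.55)^1 = 0.55·0.45 = 0.2475] × [0.2475] = 0.0612562
  p_2 = [0.62·(1−0.62)^1 = 0.62·0.38 = 0.2356] × [0.2356] = 0.0555074
  p_3 = [0.74·(1−0.74)^1 = 0.74·0.26 = 0.1924] × [0.1924] = 0.0370178
Prior × likelihood for each component:
  π_1·p_1 = 0.47 × 0.0612562 = 0.0287904
  π_2·p_2 = 0.34 × 0.0555074 = 0.0188725
  π_3·p_3 = 0.19 × 0.0370178 = 0.00703337
Marginal: 0.0287904 + 0.0188725 + 0.00703337 = 0.0546963
P(Urn 3 | x₁,x₂) ≈ 0.1286

0.1286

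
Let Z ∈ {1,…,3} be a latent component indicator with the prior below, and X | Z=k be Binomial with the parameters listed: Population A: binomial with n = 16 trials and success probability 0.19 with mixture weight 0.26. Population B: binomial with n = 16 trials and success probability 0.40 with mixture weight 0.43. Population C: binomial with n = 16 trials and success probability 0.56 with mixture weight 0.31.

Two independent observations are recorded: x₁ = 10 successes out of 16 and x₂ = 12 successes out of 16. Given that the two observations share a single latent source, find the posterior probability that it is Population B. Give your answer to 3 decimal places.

0.018

Posterior ∝ prior × likelihood, so P(k | x) ∝ P(Z=k) f_k(x); normalise over all components.
Since both observations come from the same component, the likelihood for component k is f_k(x₁)·f_k(x₂).
  L_A = [C(16,10)·0.19^10·0.81^6 = 8008·6.13107e-08·0.28243 = 0.000138666] × [1.73402e-06] = 2.4045e-10
  L_B = [C(16,10)·0.40^10·0.60^6 = 8008·0.000104858·0.046656 = 0.039177] × [0.00395728] = 0.000155034
  L_C = [C(16,10)·0.56^10·0.44^6 = 8008·0.00303305·0.00725631 = 0.176246] × [0.0648841] = 0.0114356
Weight by the priors:
  P(Z=A)·L_A = 0.26 × 2.4045e-10 = 6.2517e-11
  P(Z=B)·L_B = 0.43 × 0.000155034 = 6.66647e-05
  P(Z=C)·L_C = 0.31 × 0.0114356 = 0.00354503
Sum: 6.2517e-11 + 6.66647e-05 + 0.00354503 = 0.0036117
P(Population B | data) = 6.66647e-05 / 0.0036117 ≈ 0.018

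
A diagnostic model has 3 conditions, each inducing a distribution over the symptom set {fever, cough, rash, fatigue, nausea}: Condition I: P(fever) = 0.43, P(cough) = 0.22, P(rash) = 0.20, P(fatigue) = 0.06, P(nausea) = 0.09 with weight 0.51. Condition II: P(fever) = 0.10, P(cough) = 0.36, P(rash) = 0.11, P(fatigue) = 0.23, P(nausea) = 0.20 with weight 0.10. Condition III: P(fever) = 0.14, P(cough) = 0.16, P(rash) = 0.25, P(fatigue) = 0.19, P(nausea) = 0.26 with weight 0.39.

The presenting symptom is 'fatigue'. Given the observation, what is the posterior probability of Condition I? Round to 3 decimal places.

0.240

P(component k | x) = π_k·f_k(x) / marginal(x), where marginal(x) = Σ_j π_j·f_j(x).
Categorical probabilities:
  f_I = P(fatigue | comp) = 0.06
  f_II = P(fatigue | comp) = 0.23
  f_III = P(fatigue | comp) = 0.19
Multiply by the mixture weights:
  π_I·f_I = 0.51 × 0.06 = 0.0306
  π_II·f_II = 0.10 × 0.23 = 0.023
  π_III·f_III = 0.39 × 0.19 = 0.0741
Denominator: 0.0306 + 0.023 + 0.0741 = 0.1277
P(Condition I | x) ≈ 0.240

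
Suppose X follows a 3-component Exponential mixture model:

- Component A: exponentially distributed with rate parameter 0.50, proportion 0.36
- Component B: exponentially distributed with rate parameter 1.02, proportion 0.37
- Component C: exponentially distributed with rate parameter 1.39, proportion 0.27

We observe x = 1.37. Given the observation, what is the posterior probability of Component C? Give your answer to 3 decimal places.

0.233

Posterior ∝ prior × likelihood, so P(k | x) ∝ w_k f_k(x); normalise over all components.
Component likelihoods at x = 1.37:
  p_A = 0.50·e^(−0.50·1.37) = 0.50·e^(−0.6850) = 0.252045
  p_B = 1.02·e^(−1.02·1.37) = 1.02·e^(−1.3974) = 0.252184
  p_C = 1.39·e^(−1.39·1.37) = 1.39·e^(−1.9043) = 0.207008
Unnormalised posteriors:
  w_A·p_A = 0.36 × 0.252045 = 0.0907362
  w_B·p_B = 0.37 × 0.252184 = 0.093308
  w_C·p_C = 0.27 × 0.207008 = 0.0558922
Denominator: 0.0907362 + 0.093308 + 0.0558922 = 0.239936
P(Component C | the observation) ≈ 0.233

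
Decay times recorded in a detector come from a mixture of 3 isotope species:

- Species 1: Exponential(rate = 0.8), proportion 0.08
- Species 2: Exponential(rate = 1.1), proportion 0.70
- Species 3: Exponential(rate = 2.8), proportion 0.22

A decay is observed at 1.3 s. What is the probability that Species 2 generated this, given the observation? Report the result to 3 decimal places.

0.826

Posterior ∝ prior × likelihood, so P(k | x) ∝ π_k f_k(x); normalise over all components.
Evaluate each component's likelihood at the observed value:
  p_1 = 0.282764
  p_2 = 0.26324
  p_3 = 0.0735066
Prior × likelihood for each component:
  π_1·p_1 = 0.08 × 0.282764 = 0.0226211
  π_2·p_2 = 0.70 × 0.26324 = 0.184268
  π_3·p_3 = 0.22 × 0.0735066 = 0.0161714
Denominator: 0.0226211 + 0.184268 + 0.0161714 = 0.22306
P(Species 2 | data) = 0.184268 / 0.22306 ≈ 0.826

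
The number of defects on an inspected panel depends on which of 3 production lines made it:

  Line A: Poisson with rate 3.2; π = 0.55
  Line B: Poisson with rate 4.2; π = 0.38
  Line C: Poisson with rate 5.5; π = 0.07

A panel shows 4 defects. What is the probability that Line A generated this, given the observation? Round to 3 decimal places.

0.536

P(component k | x) = w_k·f_k(x) / marginal(x), where marginal(x) = Σ_j w_j·f_j(x).
Evaluate each component's likelihood at the observed value:
  L_A = 0.178093
  L_B = 0.194424
  L_C = 0.155819
Prior × likelihood for each component:
  w_A·L_A = 0.55 × 0.178093 = 0.097951
  w_B·L_B = 0.38 × 0.194424 = 0.073881
  w_C·L_C = 0.07 × 0.155819 = 0.0109073
Sum: 0.097951 + 0.073881 + 0.0109073 = 0.182739
P(Line A | data) = 0.097951 / 0.182739 ≈ 0.536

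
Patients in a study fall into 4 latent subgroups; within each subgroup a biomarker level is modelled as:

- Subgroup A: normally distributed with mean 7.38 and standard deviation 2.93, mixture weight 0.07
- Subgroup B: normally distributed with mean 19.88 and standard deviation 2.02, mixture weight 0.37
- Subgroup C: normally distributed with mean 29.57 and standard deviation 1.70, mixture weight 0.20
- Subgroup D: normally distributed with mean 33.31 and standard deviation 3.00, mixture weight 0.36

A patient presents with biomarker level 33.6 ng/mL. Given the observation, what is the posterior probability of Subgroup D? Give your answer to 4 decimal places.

Apply Bayes' rule: the posterior for each component is proportional to its prior times its likelihood at x.
Normal densities:
  L_A = (1/(2.93·√(2π)))·exp(−(33.6−7.38)²/(2·2.93²)) = 0.136158·exp(-40.04056) = 5.55454e-19
  L_B = (1/(2.02·√(2π)))·exp(−(33.6−19.88)²/(2·2.02²)) = 0.197496·exp(-23.06617) = 1.89692e-11
  L_C = (1/(1.70·√(2π)))·exp(−(33.6−29.57)²/(2·1.70²)) = 0.234672·exp(-2.80984) = 0.0141306
  L_D = (1/(3.00·√(2π)))·exp(−(33.6−33.31)²/(2·3.00²)) = 0.132981·exp(-0.00467) = 0.132361
Weight by the priors:
  w_A·L_A = 0.07 × 5.55454e-19 = 3.88818e-20
  w_B·L_B = 0.37 × 1.89692e-11 = 7.01859e-12
  w_C·L_C = 0.20 × 0.0141306 = 0.00282612
  w_D·L_D = 0.36 × 0.132361 = 0.0476499
Marginal: 3.88818e-20 + 7.01859e-12 + 0.00282612 + 0.0476499 = 0.050476
Responsibility of Subgroup D: 0.0476499 / 0.050476 ≈ 0.9440

0.9440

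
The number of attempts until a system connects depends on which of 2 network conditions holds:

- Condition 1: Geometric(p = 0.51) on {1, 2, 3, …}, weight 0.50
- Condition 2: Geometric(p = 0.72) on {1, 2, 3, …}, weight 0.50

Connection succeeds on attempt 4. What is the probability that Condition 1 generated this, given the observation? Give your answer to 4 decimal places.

0.7915

By Bayes' theorem, P(k | x) = π_k f_k(x) / Σ_j π_j f_j(x).
Geometric probabilities:
  L_1 = 0.060001
  L_2 = 0.0158054
Unnormalised posteriors:
  π_1·L_1 = 0.50 × 0.060001 = 0.0300005
  π_2·L_2 = 0.50 × 0.0158054 = 0.00790272
Denominator: 0.0300005 + 0.00790272 = 0.0379032
Responsibility of Condition 1: 0.0300005 / 0.0379032 ≈ 0.7915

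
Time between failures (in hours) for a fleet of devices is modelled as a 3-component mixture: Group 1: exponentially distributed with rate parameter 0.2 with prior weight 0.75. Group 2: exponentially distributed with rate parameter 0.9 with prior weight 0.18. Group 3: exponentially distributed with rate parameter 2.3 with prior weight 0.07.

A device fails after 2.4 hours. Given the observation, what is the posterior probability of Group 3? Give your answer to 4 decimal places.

0.0058

Posterior ∝ prior × likelihood, so P(k | x) ∝ P(Z=k) f_k(x); normalise over all components.
Component likelihoods at x = 2.4 hours:
  f_1 = 0.2·e^(−0.2·2.4) = 0.2·e^(−0.4800) = 0.123757
  f_2 = 0.9·e^(−0.9·2.4) = 0.9·e^(−2.1600) = 0.103793
  f_3 = 2.3·e^(−2.3·2.4) = 2.3·e^(−5.5200) = 0.00921345
Multiply by the mixture weights:
  P(Z=1)·f_1 = 0.75 × 0.123757 = 0.0928175
  P(Z=2)·f_2 = 0.18 × 0.103793 = 0.0186827
  P(Z=3)·f_3 = 0.07 × 0.00921345 = 0.000644942
Marginal: 0.0928175 + 0.0186827 + 0.000644942 = 0.112145
So the posterior for Group 3 is 0.000644942 / 0.112145 ≈ 0.0058.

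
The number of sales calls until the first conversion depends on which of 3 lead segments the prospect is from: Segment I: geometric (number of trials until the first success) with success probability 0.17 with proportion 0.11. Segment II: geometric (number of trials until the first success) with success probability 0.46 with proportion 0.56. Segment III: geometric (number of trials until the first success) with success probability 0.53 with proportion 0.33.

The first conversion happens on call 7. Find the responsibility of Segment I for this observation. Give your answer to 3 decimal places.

0.425

By Bayes' theorem, P(k | x) = P(Z=k) f_k(x) / Σ_j P(Z=j) f_j(x).
Evaluate each component's likelihood at the observed value:
  L_I = 0.17·(1−0.17)^6 = 0.17·0.32694 = 0.0555799
  L_II = 0.46·(1−0.46)^6 = 0.46·0.0247949 = 0.0114057
  L_III = 0.53·(1−0.53)^6 = 0.53·0.0107792 = 0.00571298
Unnormalised posteriors:
  P(Z=I)·L_I = 0.11 × 0.0555799 = 0.00611378
  P(Z=II)·L_II = 0.56 × 0.0114057 = 0.00638717
  P(Z=III)·L_III = 0.33 × 0.00571298 = 0.00188528
Sum: 0.00611378 + 0.00638717 + 0.00188528 = 0.0143862
P(Segment I | data) = 0.00611378 / 0.0143862 ≈ 0.425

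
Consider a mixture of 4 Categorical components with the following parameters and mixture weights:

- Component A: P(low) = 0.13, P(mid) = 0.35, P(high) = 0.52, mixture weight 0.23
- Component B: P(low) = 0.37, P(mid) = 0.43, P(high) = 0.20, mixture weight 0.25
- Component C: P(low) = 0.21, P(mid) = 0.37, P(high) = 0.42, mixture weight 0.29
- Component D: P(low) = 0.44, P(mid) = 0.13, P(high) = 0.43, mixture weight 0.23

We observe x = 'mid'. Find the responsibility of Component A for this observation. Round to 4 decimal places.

By Bayes' theorem, P(k | x) = π_k f_k(x) / Σ_j π_j f_j(x).
Evaluate each component's likelihood at the observed value:
  p_A = P(mid | comp) = 0.35
  p_B = P(mid | comp) = 0.43
  p_C = P(mid | comp) = 0.37
  p_D = P(mid | comp) = 0.13
Unnormalised posteriors:
  π_A·p_A = 0.23 × 0.35 = 0.0805
  π_B·p_B = 0.25 × 0.43 = 0.1075
  π_C·p_C = 0.29 × 0.37 = 0.1073
  π_D·p_D = 0.23 × 0.13 = 0.0299
Normaliser: 0.0805 + 0.1075 + 0.1073 + 0.0299 = 0.3252
Responsibility of Component A: 0.0805 / 0.3252 ≈ 0.2475

0.2475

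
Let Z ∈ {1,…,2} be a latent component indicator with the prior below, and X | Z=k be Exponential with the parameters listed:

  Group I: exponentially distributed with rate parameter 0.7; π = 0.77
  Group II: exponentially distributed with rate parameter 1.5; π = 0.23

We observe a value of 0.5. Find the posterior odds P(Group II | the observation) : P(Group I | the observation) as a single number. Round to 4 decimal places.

0.4291

Only the two components matter; the odds are (π_i f_i(x)) / (π_j f_j(x)).
Evaluate each component's likelihood at the observed value:
  f_I = 0.7·e^(−0.7·0.5) = 0.7·e^(−0.3500) = 0.493282
  f_II = 1.5·e^(−1.5·0.5) = 1.5·e^(−0.7500) = 0.70855
Posterior odds = (π_II·f_II) / (π_I·f_I) = (0.23·0.70855) / (0.77·0.493282) = 0.162966 / 0.379827 ≈ 0.4291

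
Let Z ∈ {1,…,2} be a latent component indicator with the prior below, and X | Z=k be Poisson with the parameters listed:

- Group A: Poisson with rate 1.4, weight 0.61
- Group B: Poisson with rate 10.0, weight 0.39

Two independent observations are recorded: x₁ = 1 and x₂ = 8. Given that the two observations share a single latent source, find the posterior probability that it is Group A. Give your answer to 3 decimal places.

0.488

P(component k | x) = w_k·f_k(x) / marginal(x), where marginal(x) = Σ_j w_j·f_j(x).
Since both observations come from the same component, the likelihood for component k is f_k(x₁)·f_k(x₂).
  f_A = [0.345236] × [9.02592e-05] = 3.11607e-05
  f_B = [0.000453999] × [0.112599] = 5.11199e-05
Prior × likelihood for each component:
  w_A·f_A = 0.61 × 3.11607e-05 = 1.9008e-05
  w_B·f_B = 0.39 × 5.11199e-05 = 1.99368e-05
Denominator: 1.9008e-05 + 1.99368e-05 = 3.89448e-05
Responsibility of Group A: 1.9008e-05 / 3.89448e-05 ≈ 0.488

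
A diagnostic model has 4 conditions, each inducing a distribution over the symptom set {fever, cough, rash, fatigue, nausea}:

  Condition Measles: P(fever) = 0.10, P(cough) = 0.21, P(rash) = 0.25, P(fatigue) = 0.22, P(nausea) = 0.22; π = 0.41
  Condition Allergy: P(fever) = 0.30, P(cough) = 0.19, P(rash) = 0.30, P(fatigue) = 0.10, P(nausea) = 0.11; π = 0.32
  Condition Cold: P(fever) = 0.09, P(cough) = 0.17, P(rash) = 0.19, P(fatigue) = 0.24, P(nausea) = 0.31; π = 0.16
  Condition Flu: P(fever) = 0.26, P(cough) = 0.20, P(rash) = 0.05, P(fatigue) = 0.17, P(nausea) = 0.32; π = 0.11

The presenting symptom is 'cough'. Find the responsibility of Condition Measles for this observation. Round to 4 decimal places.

Posterior ∝ prior × likelihood, so P(k | x) ∝ π_k f_k(x); normalise over all components.
Component likelihoods at x = 'cough':
  L_Measles = P(cough | comp) = 0.21
  L_Allergy = P(cough | comp) = 0.19
  L_Cold = P(cough | comp) = 0.17
  L_Flu = P(cough | comp) = 0.20
Unnormalised posteriors:
  π_Measles·L_Measles = 0.41 × 0.21 = 0.0861
  π_Allergy·L_Allergy = 0.32 × 0.19 = 0.0608
  π_Cold·L_Cold = 0.16 × 0.17 = 0.0272
  π_Flu·L_Flu = 0.11 × 0.2 = 0.022
Marginal: 0.0861 + 0.0608 + 0.0272 + 0.022 = 0.1961
P(Condition Measles | data) ≈ 0.4391

0.4391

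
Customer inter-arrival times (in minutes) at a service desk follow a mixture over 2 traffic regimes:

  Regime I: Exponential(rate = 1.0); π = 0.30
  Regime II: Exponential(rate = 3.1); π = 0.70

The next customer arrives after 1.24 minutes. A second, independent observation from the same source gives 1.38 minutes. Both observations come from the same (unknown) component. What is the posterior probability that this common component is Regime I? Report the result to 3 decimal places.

Apply Bayes' rule: the posterior for each component is proportional to its prior times its likelihood at x.
Since both observations come from the same component, the likelihood for component k is f_k(x₁)·f_k(x₂).
  L_I = [1.0·e^(−1.0·1.24) = 1.0·e^(−1.2400) = 0.289384] × [0.251579] = 0.0728029
  L_II = [3.1·e^(−3.1·1.24) = 3.1·e^(−3.8440) = 0.0663642] × [0.0429982] = 0.00285354
Unnormalised posteriors:
  π_I·L_I = 0.30 × 0.0728029 = 0.0218409
  π_II·L_II = 0.70 × 0.00285354 = 0.00199748
Marginal: 0.0218409 + 0.00199748 = 0.0238383
Responsibility of Regime I: 0.0218409 / 0.0238383 ≈ 0.916

0.916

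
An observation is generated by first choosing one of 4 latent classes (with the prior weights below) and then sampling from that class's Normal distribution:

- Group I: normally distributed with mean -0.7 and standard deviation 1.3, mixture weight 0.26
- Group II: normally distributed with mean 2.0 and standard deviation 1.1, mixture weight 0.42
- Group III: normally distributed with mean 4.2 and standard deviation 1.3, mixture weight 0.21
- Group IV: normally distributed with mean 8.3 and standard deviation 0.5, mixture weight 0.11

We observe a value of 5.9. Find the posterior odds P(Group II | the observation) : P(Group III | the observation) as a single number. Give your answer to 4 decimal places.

Posterior odds = (π_i f_i(x)) / (π_j f_j(x)); the normalising sum cancels.
Component likelihoods at x = 5.9:
  f_I = 7.76184e-07
  f_II = 0.000675963
  f_III = 0.130506
  f_IV = 7.9226e-06
Posterior odds = (π_II·f_II) / (π_III·f_III) = (0.42·0.000675963) / (0.21·0.130506) = 0.000283904 / 0.0274064 ≈ 0.0104

0.0104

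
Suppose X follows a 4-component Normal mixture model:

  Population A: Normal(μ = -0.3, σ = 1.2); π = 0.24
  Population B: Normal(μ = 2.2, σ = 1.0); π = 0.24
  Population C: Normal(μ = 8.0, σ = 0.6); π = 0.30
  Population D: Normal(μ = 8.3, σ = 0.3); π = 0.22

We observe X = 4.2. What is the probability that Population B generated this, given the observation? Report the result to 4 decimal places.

By Bayes' theorem, P(k | x) = π_k f_k(x) / Σ_j π_j f_j(x).
Component likelihoods at x = 4.2:
  f_A = 0.00029383
  f_B = 0.053991
  f_C = 1.29641e-09
  f_D = 3.67714e-41
Prior × likelihood for each component:
  π_A·f_A = 0.24 × 0.00029383 = 7.05191e-05
  π_B·f_B = 0.24 × 0.053991 = 0.0129578
  π_C·f_C = 0.30 × 1.29641e-09 = 3.88922e-10
  π_D·f_D = 0.22 × 3.67714e-41 = 8.0897e-42
Normaliser: 7.05191e-05 + 0.0129578 + 3.88922e-10 + 8.0897e-42 = 0.0130284
P(Population B | 4.2) = 0.0129578 / 0.0130284 ≈ 0.9946

0.9946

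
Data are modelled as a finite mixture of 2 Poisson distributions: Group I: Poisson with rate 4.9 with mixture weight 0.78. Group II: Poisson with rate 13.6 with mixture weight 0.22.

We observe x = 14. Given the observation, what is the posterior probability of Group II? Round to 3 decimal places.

Apply Bayes' rule: the posterior for each component is proportional to its prior times its likelihood at x.
Component likelihoods at x = 14:
  f_I = e^(−4.9)·4.9^14/14! = 0.000392911
  f_II = e^(−13.6)·13.6^14/14! = 0.105374
Weight by the priors:
  w_I·f_I = 0.78 × 0.000392911 = 0.00030647
  w_II·f_II = 0.22 × 0.105374 = 0.0231822
Marginal: 0.00030647 + 0.0231822 = 0.0234886
Responsibility of Group II: 0.0231822 / 0.0234886 ≈ 0.987

0.987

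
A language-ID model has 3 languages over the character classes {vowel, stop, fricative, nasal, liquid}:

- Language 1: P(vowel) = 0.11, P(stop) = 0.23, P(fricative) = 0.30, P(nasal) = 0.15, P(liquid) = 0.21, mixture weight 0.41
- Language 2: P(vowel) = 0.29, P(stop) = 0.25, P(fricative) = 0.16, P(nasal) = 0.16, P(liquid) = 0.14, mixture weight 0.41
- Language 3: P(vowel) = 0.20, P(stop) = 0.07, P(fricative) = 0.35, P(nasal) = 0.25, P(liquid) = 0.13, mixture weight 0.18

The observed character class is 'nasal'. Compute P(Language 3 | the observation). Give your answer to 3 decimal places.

0.261

The responsibility of component k is π_k f_k(x) divided by Σ_j π_j f_j(x).
Categorical probabilities:
  p_1 = 0.15
  p_2 = 0.16
  p_3 = 0.25
Prior × likelihood for each component:
  π_1·p_1 = 0.41 × 0.15 = 0.0615
  π_2·p_2 = 0.41 × 0.16 = 0.0656
  π_3·p_3 = 0.18 × 0.25 = 0.045
Denominator: 0.0615 + 0.0656 + 0.045 = 0.1721
P(Language 3 | x) ≈ 0.261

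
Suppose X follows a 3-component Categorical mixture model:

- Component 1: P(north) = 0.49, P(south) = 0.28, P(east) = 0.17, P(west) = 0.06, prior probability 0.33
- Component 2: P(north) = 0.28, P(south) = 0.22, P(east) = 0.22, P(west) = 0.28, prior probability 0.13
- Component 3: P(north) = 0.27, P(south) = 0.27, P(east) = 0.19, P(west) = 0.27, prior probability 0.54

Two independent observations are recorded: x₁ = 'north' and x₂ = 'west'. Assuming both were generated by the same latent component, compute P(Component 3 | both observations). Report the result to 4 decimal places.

Posterior ∝ prior × likelihood, so P(k | x) ∝ w_k f_k(x); normalise over all components.
Since both observations come from the same component, the likelihood for component k is f_k(x₁)·f_k(x₂).
  p_1 = [0.49] × [0.06] = 0.0294
  p_2 = [0.28] × [0.28] = 0.0784
  p_3 = [0.27] × [0.27] = 0.0729
Unnormalised posteriors:
  w_1·p_1 = 0.33 × 0.0294 = 0.009702
  w_2·p_2 = 0.13 × 0.0784 = 0.010192
  w_3·p_3 = 0.54 × 0.0729 = 0.039366
Sum: 0.009702 + 0.010192 + 0.039366 = 0.05926
P(Component 3 | x₁, x₂) = 0.039366 / 0.05926 ≈ 0.6643

0.6643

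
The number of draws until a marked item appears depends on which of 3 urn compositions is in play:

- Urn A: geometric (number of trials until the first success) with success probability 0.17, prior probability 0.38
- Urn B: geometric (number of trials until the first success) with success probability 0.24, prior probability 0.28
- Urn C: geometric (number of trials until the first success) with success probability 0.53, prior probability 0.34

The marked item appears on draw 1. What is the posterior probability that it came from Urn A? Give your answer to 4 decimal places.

0.2071

P(component k | x) = π_k·f_k(x) / marginal(x), where marginal(x) = Σ_j π_j·f_j(x).
Component likelihoods at x = 1:
  L_A = 0.17·(1−0.17)^0 = 0.17·1 = 0.17
  L_B = 0.24·(1−0.24)^0 = 0.24·1 = 0.24
  L_C = 0.53·(1−0.53)^0 = 0.53·1 = 0.53
Prior × likelihood for each component:
  π_A·L_A = 0.38 × 0.17 = 0.0646
  π_B·L_B = 0.28 × 0.24 = 0.0672
  π_C·L_C = 0.34 × 0.53 = 0.1802
Normaliser: 0.0646 + 0.0672 + 0.1802 = 0.312
P(Urn A | x) = 0.0646 / 0.312 ≈ 0.2071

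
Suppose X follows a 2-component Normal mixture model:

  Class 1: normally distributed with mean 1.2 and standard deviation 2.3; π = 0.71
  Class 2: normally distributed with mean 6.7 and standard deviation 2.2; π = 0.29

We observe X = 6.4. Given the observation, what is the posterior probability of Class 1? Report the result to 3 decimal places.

0.155

Apply Bayes' rule: the posterior for each component is proportional to its prior times its likelihood at x.
Component likelihoods at x = 6.4:
  L_1 = (1/(2.3·√(2π)))·exp(−(6.4−1.2)²/(2·2.3²)) = 0.173453·exp(-2.55577) = 0.0134657
  L_2 = (1/(2.2·√(2π)))·exp(−(6.4−6.7)²/(2·2.2²)) = 0.181337·exp(-0.00930) = 0.179659
Weight by the priors:
  π_1·L_1 = 0.71 × 0.0134657 = 0.00956061
  π_2·L_2 = 0.29 × 0.179659 = 0.0521012
Sum: 0.00956061 + 0.0521012 = 0.0616618
So the posterior for Class 1 is 0.00956061 / 0.0616618 ≈ 0.155.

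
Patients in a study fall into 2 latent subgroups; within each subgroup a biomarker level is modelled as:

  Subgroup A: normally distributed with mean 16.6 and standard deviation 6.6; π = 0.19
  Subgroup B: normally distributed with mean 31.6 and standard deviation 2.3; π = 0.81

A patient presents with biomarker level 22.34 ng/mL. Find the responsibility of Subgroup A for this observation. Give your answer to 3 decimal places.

0.995

Apply Bayes' rule: the posterior for each component is proportional to its prior times its likelihood at x.
Evaluate each component's likelihood at the observed value:
  f_A = (1/(6.6·√(2π)))·exp(−(22.34−16.6)²/(2·6.6²)) = 0.060446·exp(-0.37819) = 0.0414116
  f_B = (1/(2.3·√(2π)))·exp(−(22.34−31.6)²/(2·2.3²)) = 0.173453·exp(-8.10469) = 5.24036e-05
Weight by the priors:
  w_A·f_A = 0.19 × 0.0414116 = 0.0078682
  w_B·f_B = 0.81 × 5.24036e-05 = 4.24469e-05
Evidence: 0.0078682 + 4.24469e-05 = 0.00791065
P(Subgroup A | data) = 0.0078682 / 0.00791065 ≈ 0.995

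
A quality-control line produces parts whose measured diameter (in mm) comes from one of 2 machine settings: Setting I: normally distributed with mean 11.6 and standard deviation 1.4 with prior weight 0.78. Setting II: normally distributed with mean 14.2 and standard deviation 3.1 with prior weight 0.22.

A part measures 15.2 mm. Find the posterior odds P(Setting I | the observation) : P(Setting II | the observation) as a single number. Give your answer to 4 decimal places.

0.3032

Posterior odds = (w_i f_i(x)) / (w_j f_j(x)); the normalising sum cancels.
Normal densities:
  L_I = 0.010446
  L_II = 0.122167
0.0081479 / 0.0268766 ≈ 0.3032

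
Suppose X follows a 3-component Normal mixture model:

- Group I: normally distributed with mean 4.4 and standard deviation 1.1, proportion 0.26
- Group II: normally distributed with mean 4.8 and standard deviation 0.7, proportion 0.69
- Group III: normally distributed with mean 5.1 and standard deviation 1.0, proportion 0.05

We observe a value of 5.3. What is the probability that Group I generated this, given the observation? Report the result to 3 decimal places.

P(component k | x) = w_k·f_k(x) / marginal(x), where marginal(x) = Σ_j w_j·f_j(x).
Normal densities:
  f_I = (1/(1.1·√(2π)))·exp(−(5.3−4.4)²/(2·1.1²)) = 0.362675·exp(-0.33471) = 0.25951
  f_II = (1/(0.7·√(2π)))·exp(−(5.3−4.8)²/(2·0.7²)) = 0.569918·exp(-0.25510) = 0.441593
  f_III = (1/(1.0·√(2π)))·exp(−(5.3−5.1)²/(2·1.0²)) = 0.398942·exp(-0.02000) = 0.391043
Prior × likelihood for each component:
  w_I·f_I = 0.26 × 0.25951 = 0.0674726
  w_II·f_II = 0.69 × 0.441593 = 0.304699
  w_III·f_III = 0.05 × 0.391043 = 0.0195521
Denominator: 0.0674726 + 0.304699 + 0.0195521 = 0.391724
Responsibility of Group I: 0.0674726 / 0.391724 ≈ 0.172

0.172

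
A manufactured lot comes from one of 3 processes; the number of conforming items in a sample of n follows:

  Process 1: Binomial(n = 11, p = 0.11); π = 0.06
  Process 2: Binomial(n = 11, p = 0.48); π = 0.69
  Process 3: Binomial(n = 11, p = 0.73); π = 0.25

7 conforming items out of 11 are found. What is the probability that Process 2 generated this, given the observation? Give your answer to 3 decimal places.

By Bayes' theorem, P(k | x) = π_k f_k(x) / Σ_j π_j f_j(x).
Binomial probabilities:
  L_1 = C(11,7)·0.11^7·0.89^4 = 330·1.94872e-07·0.627422 = 4.03481e-05
  L_2 = C(11,7)·0.48^7·0.52^4 = 330·0.00587068·0.0731162 = 0.14165
  L_3 = C(11,7)·0.73^7·0.27^4 = 330·0.110474·0.00531441 = 0.193744
Unnormalised posteriors:
  π_1·L_1 = 0.06 × 4.03481e-05 = 2.42088e-06
  π_2·L_2 = 0.69 × 0.14165 = 0.0977384
  π_3·L_3 = 0.25 × 0.193744 = 0.0484361
Sum: 2.42088e-06 + 0.0977384 + 0.0484361 = 0.146177
Responsibility of Process 2: 0.0977384 / 0.146177 ≈ 0.669

0.669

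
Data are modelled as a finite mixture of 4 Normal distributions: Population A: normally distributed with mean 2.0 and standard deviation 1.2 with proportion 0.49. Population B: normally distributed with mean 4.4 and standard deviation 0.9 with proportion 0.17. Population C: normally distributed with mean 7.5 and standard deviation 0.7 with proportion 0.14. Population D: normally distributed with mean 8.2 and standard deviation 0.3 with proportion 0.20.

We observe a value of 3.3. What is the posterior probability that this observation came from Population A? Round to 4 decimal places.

Posterior ∝ prior × likelihood, so P(k | x) ∝ π_k f_k(x); normalise over all components.
Evaluate each component's likelihood at the observed value:
  p_A = 0.184877
  p_B = 0.210033
  p_C = 8.67983e-09
  p_D = 1.56218e-58
Weight by the priors:
  π_A·p_A = 0.49 × 0.184877 = 0.0905896
  π_B·p_B = 0.17 × 0.210033 = 0.0357056
  π_C·p_C = 0.14 × 8.67983e-09 = 1.21518e-09
  π_D·p_D = 0.20 × 1.56218e-58 = 3.12436e-59
Marginal: 0.0905896 + 0.0357056 + 1.21518e-09 + 3.12436e-59 = 0.126295
P(Population A | the observation) = 0.0905896 / 0.126295 ≈ 0.7173

0.7173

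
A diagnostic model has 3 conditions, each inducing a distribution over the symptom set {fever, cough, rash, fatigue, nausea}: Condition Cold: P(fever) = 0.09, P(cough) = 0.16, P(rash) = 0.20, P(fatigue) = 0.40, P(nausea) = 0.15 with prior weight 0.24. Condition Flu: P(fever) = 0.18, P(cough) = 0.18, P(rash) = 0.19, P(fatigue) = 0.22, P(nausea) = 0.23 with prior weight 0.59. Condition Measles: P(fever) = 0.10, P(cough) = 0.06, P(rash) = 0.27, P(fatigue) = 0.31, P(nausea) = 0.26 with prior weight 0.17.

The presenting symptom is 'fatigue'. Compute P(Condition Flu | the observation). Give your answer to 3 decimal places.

0.466

Posterior ∝ prior × likelihood, so P(k | x) ∝ π_k f_k(x); normalise over all components.
Evaluate each component's likelihood at the observed value:
  f_Cold = P(fatigue | comp) = 0.40
  f_Flu = P(fatigue | comp) = 0.22
  f_Measles = P(fatigue | comp) = 0.31
Prior × likelihood for each component:
  π_Cold·f_Cold = 0.24 × 0.4 = 0.096
  π_Flu·f_Flu = 0.59 × 0.22 = 0.1298
  π_Measles·f_Measles = 0.17 × 0.31 = 0.0527
Denominator: 0.096 + 0.1298 + 0.0527 = 0.2785
Responsibility of Condition Flu: 0.1298 / 0.2785 ≈ 0.466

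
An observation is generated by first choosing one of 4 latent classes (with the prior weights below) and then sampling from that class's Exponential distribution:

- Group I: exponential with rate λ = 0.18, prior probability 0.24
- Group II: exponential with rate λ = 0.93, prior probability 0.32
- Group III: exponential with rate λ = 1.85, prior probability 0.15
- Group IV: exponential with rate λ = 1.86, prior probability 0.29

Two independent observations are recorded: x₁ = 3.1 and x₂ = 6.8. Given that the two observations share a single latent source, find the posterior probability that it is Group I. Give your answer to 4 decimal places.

0.9792

The responsibility of component k is P(Z=k) f_k(x) divided by Σ_j P(Z=j) f_j(x).
Since both observations come from the same component, the likelihood for component k is f_k(x₁)·f_k(x₂).
  f_I = [0.103023] × [0.0529293] = 0.00545296
  f_II = [0.0520489] × [0.00166727] = 8.67794e-05
  f_III = [0.00597713] × [6.36425e-06] = 3.804e-08
  f_IV = [0.00582601] × [5.97801e-06] = 3.48279e-08
Prior × likelihood for each component:
  P(Z=I)·f_I = 0.24 × 0.00545296 = 0.00130871
  P(Z=II)·f_II = 0.32 × 8.67794e-05 = 2.77694e-05
  P(Z=III)·f_III = 0.15 × 3.804e-08 = 5.70599e-09
  P(Z=IV)·f_IV = 0.29 × 3.48279e-08 = 1.01001e-08
Denominator: 0.00130871 + 2.77694e-05 + 5.70599e-09 + 1.01001e-08 = 0.0013365
Responsibility of Group I: 0.00130871 / 0.0013365 ≈ 0.9792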